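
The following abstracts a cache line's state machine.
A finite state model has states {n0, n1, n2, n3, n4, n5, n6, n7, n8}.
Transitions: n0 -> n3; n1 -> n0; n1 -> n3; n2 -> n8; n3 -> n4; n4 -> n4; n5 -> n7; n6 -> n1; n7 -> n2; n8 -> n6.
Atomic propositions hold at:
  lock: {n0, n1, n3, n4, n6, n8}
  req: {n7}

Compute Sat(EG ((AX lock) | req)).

Sat(AX lock) = {s : every successor in {n0, n1, n3, n4, n6, n8}} = {n0, n1, n2, n3, n4, n6, n8}
Sat((AX lock) | req) = {n0, n1, n2, n3, n4, n6, n7, n8}
EG ((AX lock) | req): greatest fixpoint, start Z0 = {n0, n1, n2, n3, n4, n6, n7, n8}, keep only states in Sat with some successor in Z. Already a fixed point.
Sat(EG ((AX lock) | req)) = {n0, n1, n2, n3, n4, n6, n7, n8}

{n0, n1, n2, n3, n4, n6, n7, n8}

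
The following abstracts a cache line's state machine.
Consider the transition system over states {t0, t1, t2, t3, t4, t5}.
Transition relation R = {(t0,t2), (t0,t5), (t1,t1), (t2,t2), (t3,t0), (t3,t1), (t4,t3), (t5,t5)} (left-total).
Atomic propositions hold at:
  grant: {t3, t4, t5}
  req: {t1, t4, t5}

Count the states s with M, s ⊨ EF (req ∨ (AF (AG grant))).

AG grant: greatest fixpoint, start Z0 = {t3, t4, t5}, keep only states in Sat with every successor in Z. Z1 = {t4, t5}; Z2 = {t5}; fixed.
Sat(AG grant) = {t5}
AF (AG grant): least fixpoint, start Z0 = {t5}, add states with every successor in Z. Already a fixed point.
Sat(AF (AG grant)) = {t5}
Sat(req ∨ (AF (AG grant))) = {t1, t4, t5}
EF (req ∨ (AF (AG grant))): least fixpoint, start Z0 = {t1, t4, t5}, add states with some successor in Z. Z1 = {t0, t1, t3, t4, t5}; fixed.
Sat(EF (req ∨ (AF (AG grant)))) = {t0, t1, t3, t4, t5}
|Sat(EF (req ∨ (AF (AG grant))))| = |{t0, t1, t3, t4, t5}| = 5.

5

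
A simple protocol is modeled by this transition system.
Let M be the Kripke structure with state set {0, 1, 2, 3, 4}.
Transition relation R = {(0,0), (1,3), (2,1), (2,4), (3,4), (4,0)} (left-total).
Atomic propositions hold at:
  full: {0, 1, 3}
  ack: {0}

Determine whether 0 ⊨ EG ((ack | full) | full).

Sat(ack | full) = {0, 1, 3}
Sat((ack | full) | full) = {0, 1, 3}
EG ((ack | full) | full): greatest fixpoint, start Z0 = {0, 1, 3}, keep only states in Sat with some successor in Z. Z1 = {0, 1}; Z2 = {0}; fixed.
Sat(EG ((ack | full) | full)) = {0}
0 ∈ Sat(EG ((ack | full) | full)) = {0}, so the formula holds at 0.

Yes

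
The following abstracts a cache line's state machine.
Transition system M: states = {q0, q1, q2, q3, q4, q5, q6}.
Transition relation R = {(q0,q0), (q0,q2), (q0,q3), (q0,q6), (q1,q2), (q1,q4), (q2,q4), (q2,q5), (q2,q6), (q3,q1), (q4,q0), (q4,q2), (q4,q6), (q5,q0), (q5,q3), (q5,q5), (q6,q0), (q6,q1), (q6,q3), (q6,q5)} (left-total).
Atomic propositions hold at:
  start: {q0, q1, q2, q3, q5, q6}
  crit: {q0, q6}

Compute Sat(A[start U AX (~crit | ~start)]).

{q1, q3}

Sat(~crit) = {q1, q2, q3, q4, q5}
Sat(~start) = {q4}
Sat(~crit | ~start) = {q1, q2, q3, q4, q5}
Sat(AX (~crit | ~start)) = {s : every successor in {q1, q2, q3, q4, q5}} = {q1, q3}
A[start U AX (~crit | ~start)]: least fixpoint, start Z0 = Sat(AX (~crit | ~start)) = {q1, q3}, add states in Sat(start) with every successor in Z. Already a fixed point.
Sat(A[start U AX (~crit | ~start)]) = {q1, q3}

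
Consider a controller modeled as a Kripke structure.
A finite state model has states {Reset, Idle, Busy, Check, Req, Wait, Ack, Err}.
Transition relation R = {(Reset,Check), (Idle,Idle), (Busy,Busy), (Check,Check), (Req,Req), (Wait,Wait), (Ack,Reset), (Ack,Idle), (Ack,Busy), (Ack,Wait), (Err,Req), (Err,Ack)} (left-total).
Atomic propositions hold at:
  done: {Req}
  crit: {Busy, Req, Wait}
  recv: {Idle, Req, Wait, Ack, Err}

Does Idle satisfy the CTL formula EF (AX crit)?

No

Sat(AX crit) = {s : every successor in {Busy, Req, Wait}} = {Busy, Req, Wait}
EF (AX crit): least fixpoint, start Z0 = {Busy, Req, Wait}, add states with some successor in Z. Z1 = {Busy, Req, Wait, Ack, Err}; fixed.
Sat(EF (AX crit)) = {Busy, Req, Wait, Ack, Err}
Idle ∉ Sat(EF (AX crit)) = {Busy, Req, Wait, Ack, Err}, so the formula does not hold at Idle.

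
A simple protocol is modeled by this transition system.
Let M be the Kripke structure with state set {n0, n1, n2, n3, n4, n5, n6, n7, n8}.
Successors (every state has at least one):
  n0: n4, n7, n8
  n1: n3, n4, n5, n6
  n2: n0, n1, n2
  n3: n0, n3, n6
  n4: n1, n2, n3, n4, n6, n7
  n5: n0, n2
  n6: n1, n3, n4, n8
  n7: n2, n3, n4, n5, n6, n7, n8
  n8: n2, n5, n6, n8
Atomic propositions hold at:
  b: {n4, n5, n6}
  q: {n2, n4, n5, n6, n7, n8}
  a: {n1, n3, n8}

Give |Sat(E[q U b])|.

5

E[q U b]: least fixpoint, start Z0 = Sat(b) = {n4, n5, n6}, add states in Sat(q) with some successor in Z. Z1 = {n4, n5, n6, n7, n8}; fixed.
Sat(E[q U b]) = {n4, n5, n6, n7, n8}
|Sat(E[q U b])| = |{n4, n5, n6, n7, n8}| = 5.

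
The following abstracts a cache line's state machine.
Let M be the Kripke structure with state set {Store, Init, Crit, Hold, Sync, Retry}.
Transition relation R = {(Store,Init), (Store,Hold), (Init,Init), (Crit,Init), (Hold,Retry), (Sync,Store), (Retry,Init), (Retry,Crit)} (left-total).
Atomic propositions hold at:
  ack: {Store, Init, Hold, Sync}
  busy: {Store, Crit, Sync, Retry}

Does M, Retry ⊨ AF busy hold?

Yes

AF busy: least fixpoint, start Z0 = {Store, Crit, Sync, Retry}, add states with every successor in Z. Z1 = {Store, Crit, Hold, Sync, Retry}; fixed.
Sat(AF busy) = {Store, Crit, Hold, Sync, Retry}
Retry ∈ Sat(AF busy) = {Store, Crit, Hold, Sync, Retry}, so the formula holds at Retry.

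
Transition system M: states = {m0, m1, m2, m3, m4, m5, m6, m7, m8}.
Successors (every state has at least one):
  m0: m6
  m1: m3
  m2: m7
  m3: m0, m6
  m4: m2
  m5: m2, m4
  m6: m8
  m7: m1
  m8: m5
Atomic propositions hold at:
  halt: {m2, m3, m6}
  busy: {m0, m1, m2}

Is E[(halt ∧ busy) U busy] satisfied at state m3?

Sat(halt ∧ busy) = {m2}
E[(halt ∧ busy) U busy]: least fixpoint, start Z0 = Sat(busy) = {m0, m1, m2}, add states in Sat(halt ∧ busy) with some successor in Z. Already a fixed point.
Sat(E[(halt ∧ busy) U busy]) = {m0, m1, m2}
m3 ∉ Sat(E[(halt ∧ busy) U busy]) = {m0, m1, m2}, so the formula does not hold at m3.

No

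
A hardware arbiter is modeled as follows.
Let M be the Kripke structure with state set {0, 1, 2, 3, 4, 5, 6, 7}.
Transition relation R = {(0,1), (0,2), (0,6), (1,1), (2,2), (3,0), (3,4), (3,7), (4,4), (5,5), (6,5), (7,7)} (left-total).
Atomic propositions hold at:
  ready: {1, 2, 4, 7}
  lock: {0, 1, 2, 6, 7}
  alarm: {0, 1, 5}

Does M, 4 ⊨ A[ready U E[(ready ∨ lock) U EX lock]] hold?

No

Sat(ready ∨ lock) = {0, 1, 2, 4, 6, 7}
Sat(EX lock) = {s : some successor in {0, 1, 2, 6, 7}} = {0, 1, 2, 3, 7}
E[(ready ∨ lock) U EX lock]: least fixpoint, start Z0 = Sat(EX lock) = {0, 1, 2, 3, 7}, add states in Sat(ready ∨ lock) with some successor in Z. Already a fixed point.
Sat(E[(ready ∨ lock) U EX lock]) = {0, 1, 2, 3, 7}
A[ready U E[(ready ∨ lock) U EX lock]]: least fixpoint, start Z0 = Sat(E[(ready ∨ lock) U EX lock]) = {0, 1, 2, 3, 7}, add states in Sat(ready) with every successor in Z. Already a fixed point.
Sat(A[ready U E[(ready ∨ lock) U EX lock]]) = {0, 1, 2, 3, 7}
4 ∉ Sat(A[ready U E[(ready ∨ lock) U EX lock]]) = {0, 1, 2, 3, 7}, so the formula does not hold at 4.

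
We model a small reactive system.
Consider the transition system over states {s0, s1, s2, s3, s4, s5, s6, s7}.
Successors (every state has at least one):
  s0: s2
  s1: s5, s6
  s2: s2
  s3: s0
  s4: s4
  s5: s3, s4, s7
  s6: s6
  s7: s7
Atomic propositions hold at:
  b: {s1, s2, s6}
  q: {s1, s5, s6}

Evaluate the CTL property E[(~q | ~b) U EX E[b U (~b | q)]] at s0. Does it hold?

Sat(~q) = {s0, s2, s3, s4, s7}
Sat(~b) = {s0, s3, s4, s5, s7}
Sat(~q | ~b) = {s0, s2, s3, s4, s5, s7}
Sat(~b | q) = {s0, s1, s3, s4, s5, s6, s7}
E[b U (~b | q)]: least fixpoint, start Z0 = Sat((~b | q)) = {s0, s1, s3, s4, s5, s6, s7}, add states in Sat(b) with some successor in Z. Already a fixed point.
Sat(E[b U (~b | q)]) = {s0, s1, s3, s4, s5, s6, s7}
Sat(EX E[b U (~b | q)]) = {s : some successor in {s0, s1, s3, s4, s5, s6, s7}} = {s1, s3, s4, s5, s6, s7}
E[(~q | ~b) U EX E[b U (~b | q)]]: least fixpoint, start Z0 = Sat(EX E[b U (~b | q)]) = {s1, s3, s4, s5, s6, s7}, add states in Sat(~q | ~b) with some successor in Z. Already a fixed point.
Sat(E[(~q | ~b) U EX E[b U (~b | q)]]) = {s1, s3, s4, s5, s6, s7}
s0 ∉ Sat(E[(~q | ~b) U EX E[b U (~b | q)]]) = {s1, s3, s4, s5, s6, s7}, so the formula does not hold at s0.

No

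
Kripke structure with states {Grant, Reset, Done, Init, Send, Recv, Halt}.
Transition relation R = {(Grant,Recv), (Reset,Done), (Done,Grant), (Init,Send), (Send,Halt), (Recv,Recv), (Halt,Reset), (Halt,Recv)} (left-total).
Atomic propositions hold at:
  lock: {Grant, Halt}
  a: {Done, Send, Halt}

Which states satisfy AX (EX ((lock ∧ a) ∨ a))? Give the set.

{Init}

Sat(lock ∧ a) = {Halt}
Sat((lock ∧ a) ∨ a) = {Done, Send, Halt}
Sat(EX ((lock ∧ a) ∨ a)) = {s : some successor in {Done, Send, Halt}} = {Reset, Init, Send}
Sat(AX (EX ((lock ∧ a) ∨ a))) = {s : every successor in {Reset, Init, Send}} = {Init}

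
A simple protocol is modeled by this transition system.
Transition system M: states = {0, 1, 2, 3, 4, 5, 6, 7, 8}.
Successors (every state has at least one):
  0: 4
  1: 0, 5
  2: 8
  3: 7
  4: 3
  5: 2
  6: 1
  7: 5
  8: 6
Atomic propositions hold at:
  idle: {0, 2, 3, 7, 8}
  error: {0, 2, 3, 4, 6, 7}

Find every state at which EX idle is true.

{1, 2, 3, 4, 5}

Sat(EX idle) = {s : some successor in {0, 2, 3, 7, 8}} = {1, 2, 3, 4, 5}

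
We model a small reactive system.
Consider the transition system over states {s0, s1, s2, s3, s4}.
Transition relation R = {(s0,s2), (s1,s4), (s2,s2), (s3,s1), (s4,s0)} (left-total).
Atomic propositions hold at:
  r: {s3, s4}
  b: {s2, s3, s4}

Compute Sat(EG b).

{s2}

EG b: greatest fixpoint, start Z0 = {s2, s3, s4}, keep only states in Sat with some successor in Z. Z1 = {s2}; fixed.
Sat(EG b) = {s2}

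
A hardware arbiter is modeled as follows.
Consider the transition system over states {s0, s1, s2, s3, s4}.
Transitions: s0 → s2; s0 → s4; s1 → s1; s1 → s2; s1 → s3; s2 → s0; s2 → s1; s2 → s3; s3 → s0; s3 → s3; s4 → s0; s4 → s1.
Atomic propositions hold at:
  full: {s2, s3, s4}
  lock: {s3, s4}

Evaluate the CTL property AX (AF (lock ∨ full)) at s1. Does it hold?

Sat(lock ∨ full) = {s2, s3, s4}
AF (lock ∨ full): least fixpoint, start Z0 = {s2, s3, s4}, add states with every successor in Z. Z1 = {s0, s2, s3, s4}; fixed.
Sat(AF (lock ∨ full)) = {s0, s2, s3, s4}
Sat(AX (AF (lock ∨ full))) = {s : every successor in {s0, s2, s3, s4}} = {s0, s3}
s1 ∉ Sat(AX (AF (lock ∨ full))) = {s0, s3}, so the formula does not hold at s1.

No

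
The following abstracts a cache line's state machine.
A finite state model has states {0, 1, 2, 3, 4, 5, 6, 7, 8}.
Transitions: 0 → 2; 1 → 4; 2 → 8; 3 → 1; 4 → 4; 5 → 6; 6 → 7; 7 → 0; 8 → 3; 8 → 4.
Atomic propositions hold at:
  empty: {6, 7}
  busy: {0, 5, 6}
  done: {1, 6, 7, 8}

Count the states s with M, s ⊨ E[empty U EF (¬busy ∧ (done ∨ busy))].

Sat(¬busy) = {1, 2, 3, 4, 7, 8}
Sat(done ∨ busy) = {0, 1, 5, 6, 7, 8}
Sat(¬busy ∧ (done ∨ busy)) = {1, 7, 8}
EF (¬busy ∧ (done ∨ busy)): least fixpoint, start Z0 = {1, 7, 8}, add states with some successor in Z. Z1 = {1, 2, 3, 6, 7, 8}; Z2 = {0, 1, 2, 3, 5, 6, 7, 8}; fixed.
Sat(EF (¬busy ∧ (done ∨ busy))) = {0, 1, 2, 3, 5, 6, 7, 8}
E[empty U EF (¬busy ∧ (done ∨ busy))]: least fixpoint, start Z0 = Sat(EF (¬busy ∧ (done ∨ busy))) = {0, 1, 2, 3, 5, 6, 7, 8}, add states in Sat(empty) with some successor in Z. Already a fixed point.
Sat(E[empty U EF (¬busy ∧ (done ∨ busy))]) = {0, 1, 2, 3, 5, 6, 7, 8}
|Sat(E[empty U EF (¬busy ∧ (done ∨ busy))])| = |{0, 1, 2, 3, 5, 6, 7, 8}| = 8.

8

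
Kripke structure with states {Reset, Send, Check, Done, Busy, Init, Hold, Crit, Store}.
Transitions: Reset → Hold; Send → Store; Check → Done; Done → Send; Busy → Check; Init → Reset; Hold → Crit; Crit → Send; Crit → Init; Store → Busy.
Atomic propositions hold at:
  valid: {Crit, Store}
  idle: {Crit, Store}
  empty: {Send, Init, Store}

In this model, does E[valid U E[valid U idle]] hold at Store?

Yes

E[valid U idle]: least fixpoint, start Z0 = Sat(idle) = {Crit, Store}, add states in Sat(valid) with some successor in Z. Already a fixed point.
Sat(E[valid U idle]) = {Crit, Store}
E[valid U E[valid U idle]]: least fixpoint, start Z0 = Sat(E[valid U idle]) = {Crit, Store}, add states in Sat(valid) with some successor in Z. Already a fixed point.
Sat(E[valid U E[valid U idle]]) = {Crit, Store}
Store ∈ Sat(E[valid U E[valid U idle]]) = {Crit, Store}, so the formula holds at Store.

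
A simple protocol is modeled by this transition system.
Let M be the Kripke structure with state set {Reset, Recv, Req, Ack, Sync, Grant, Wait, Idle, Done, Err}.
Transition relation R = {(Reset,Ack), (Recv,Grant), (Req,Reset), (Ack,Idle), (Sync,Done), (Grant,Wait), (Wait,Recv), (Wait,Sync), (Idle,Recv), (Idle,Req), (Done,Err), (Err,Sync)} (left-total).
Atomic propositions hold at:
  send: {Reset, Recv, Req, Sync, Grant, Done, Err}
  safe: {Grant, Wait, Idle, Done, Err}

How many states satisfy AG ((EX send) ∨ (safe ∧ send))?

Sat(EX send) = {s : some successor in {Reset, Recv, Req, Sync, Grant, Done, Err}} = {Recv, Req, Sync, Wait, Idle, Done, Err}
Sat(safe ∧ send) = {Grant, Done, Err}
Sat((EX send) ∨ (safe ∧ send)) = {Recv, Req, Sync, Grant, Wait, Idle, Done, Err}
AG ((EX send) ∨ (safe ∧ send)): greatest fixpoint, start Z0 = {Recv, Req, Sync, Grant, Wait, Idle, Done, Err}, keep only states in Sat with every successor in Z. Z1 = {Recv, Sync, Grant, Wait, Idle, Done, Err}; Z2 = {Recv, Sync, Grant, Wait, Done, Err}; fixed.
Sat(AG ((EX send) ∨ (safe ∧ send))) = {Recv, Sync, Grant, Wait, Done, Err}
|Sat(AG ((EX send) ∨ (safe ∧ send)))| = |{Recv, Sync, Grant, Wait, Done, Err}| = 6.

6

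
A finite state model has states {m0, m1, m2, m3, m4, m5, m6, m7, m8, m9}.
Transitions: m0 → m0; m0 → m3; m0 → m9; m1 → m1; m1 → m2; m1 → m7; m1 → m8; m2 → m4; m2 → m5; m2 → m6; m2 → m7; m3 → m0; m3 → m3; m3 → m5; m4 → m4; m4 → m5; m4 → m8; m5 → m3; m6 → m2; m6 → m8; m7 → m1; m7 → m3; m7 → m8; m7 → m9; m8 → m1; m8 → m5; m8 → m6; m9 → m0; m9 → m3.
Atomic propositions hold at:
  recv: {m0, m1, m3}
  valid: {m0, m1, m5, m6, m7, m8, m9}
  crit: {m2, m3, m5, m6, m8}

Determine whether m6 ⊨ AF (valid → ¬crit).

No

Sat(¬crit) = {m0, m1, m4, m7, m9}
Sat(valid → ¬crit) = {m0, m1, m2, m3, m4, m7, m9}
AF (valid → ¬crit): least fixpoint, start Z0 = {m0, m1, m2, m3, m4, m7, m9}, add states with every successor in Z. Z1 = {m0, m1, m2, m3, m4, m5, m7, m9}; fixed.
Sat(AF (valid → ¬crit)) = {m0, m1, m2, m3, m4, m5, m7, m9}
m6 ∉ Sat(AF (valid → ¬crit)) = {m0, m1, m2, m3, m4, m5, m7, m9}, so the formula does not hold at m6.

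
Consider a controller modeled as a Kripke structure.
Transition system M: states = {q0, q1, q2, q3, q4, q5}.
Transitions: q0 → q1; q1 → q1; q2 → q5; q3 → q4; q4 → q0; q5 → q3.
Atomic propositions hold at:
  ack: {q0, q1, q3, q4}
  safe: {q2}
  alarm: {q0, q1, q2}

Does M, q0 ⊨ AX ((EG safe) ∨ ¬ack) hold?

No

EG safe: greatest fixpoint, start Z0 = {q2}, keep only states in Sat with some successor in Z. Z1 = ∅; fixed.
Sat(EG safe) = ∅
Sat(¬ack) = {q2, q5}
Sat((EG safe) ∨ ¬ack) = {q2, q5}
Sat(AX ((EG safe) ∨ ¬ack)) = {s : every successor in {q2, q5}} = {q2}
q0 ∉ Sat(AX ((EG safe) ∨ ¬ack)) = {q2}, so the formula does not hold at q0.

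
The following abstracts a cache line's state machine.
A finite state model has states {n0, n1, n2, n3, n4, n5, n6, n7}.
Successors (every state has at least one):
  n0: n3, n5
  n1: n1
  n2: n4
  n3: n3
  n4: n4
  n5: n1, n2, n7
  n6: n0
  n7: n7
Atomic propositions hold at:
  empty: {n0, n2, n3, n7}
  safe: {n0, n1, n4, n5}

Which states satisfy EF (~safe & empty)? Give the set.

Sat(~safe) = {n2, n3, n6, n7}
Sat(~safe & empty) = {n2, n3, n7}
EF (~safe & empty): least fixpoint, start Z0 = {n2, n3, n7}, add states with some successor in Z. Z1 = {n0, n2, n3, n5, n7}; Z2 = {n0, n2, n3, n5, n6, n7}; fixed.
Sat(EF (~safe & empty)) = {n0, n2, n3, n5, n6, n7}

{n0, n2, n3, n5, n6, n7}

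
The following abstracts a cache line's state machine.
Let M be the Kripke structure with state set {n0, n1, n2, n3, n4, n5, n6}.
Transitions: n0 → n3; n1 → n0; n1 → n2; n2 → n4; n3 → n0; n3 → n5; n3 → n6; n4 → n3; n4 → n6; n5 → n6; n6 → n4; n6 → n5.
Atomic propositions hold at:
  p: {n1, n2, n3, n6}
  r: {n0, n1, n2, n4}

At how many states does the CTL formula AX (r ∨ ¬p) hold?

Sat(¬p) = {n0, n4, n5}
Sat(r ∨ ¬p) = {n0, n1, n2, n4, n5}
Sat(AX (r ∨ ¬p)) = {s : every successor in {n0, n1, n2, n4, n5}} = {n1, n2, n6}
|Sat(AX (r ∨ ¬p))| = |{n1, n2, n6}| = 3.

3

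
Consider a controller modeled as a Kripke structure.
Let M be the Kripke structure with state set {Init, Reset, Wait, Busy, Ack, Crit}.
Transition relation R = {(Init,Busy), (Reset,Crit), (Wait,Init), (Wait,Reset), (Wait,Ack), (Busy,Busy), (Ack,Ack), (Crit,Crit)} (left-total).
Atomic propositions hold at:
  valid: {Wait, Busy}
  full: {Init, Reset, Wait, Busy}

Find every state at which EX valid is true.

Sat(EX valid) = {s : some successor in {Wait, Busy}} = {Init, Busy}

{Init, Busy}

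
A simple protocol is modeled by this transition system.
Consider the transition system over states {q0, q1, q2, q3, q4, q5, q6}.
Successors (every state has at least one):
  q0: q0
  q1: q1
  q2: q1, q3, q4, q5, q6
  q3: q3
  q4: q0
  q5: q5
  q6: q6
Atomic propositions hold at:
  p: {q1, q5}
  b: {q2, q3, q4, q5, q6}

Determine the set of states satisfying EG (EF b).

EF b: least fixpoint, start Z0 = {q2, q3, q4, q5, q6}, add states with some successor in Z. Already a fixed point.
Sat(EF b) = {q2, q3, q4, q5, q6}
EG (EF b): greatest fixpoint, start Z0 = {q2, q3, q4, q5, q6}, keep only states in Sat with some successor in Z. Z1 = {q2, q3, q5, q6}; fixed.
Sat(EG (EF b)) = {q2, q3, q5, q6}

{q2, q3, q5, q6}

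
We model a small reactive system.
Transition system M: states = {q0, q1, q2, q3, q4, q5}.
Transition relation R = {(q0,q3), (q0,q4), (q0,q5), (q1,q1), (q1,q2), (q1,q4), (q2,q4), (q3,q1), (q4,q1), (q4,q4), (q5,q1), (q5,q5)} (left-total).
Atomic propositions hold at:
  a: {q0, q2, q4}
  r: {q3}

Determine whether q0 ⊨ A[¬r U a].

Yes

Sat(¬r) = {q0, q1, q2, q4, q5}
A[¬r U a]: least fixpoint, start Z0 = Sat(a) = {q0, q2, q4}, add states in Sat(¬r) with every successor in Z. Already a fixed point.
Sat(A[¬r U a]) = {q0, q2, q4}
q0 ∈ Sat(A[¬r U a]) = {q0, q2, q4}, so the formula holds at q0.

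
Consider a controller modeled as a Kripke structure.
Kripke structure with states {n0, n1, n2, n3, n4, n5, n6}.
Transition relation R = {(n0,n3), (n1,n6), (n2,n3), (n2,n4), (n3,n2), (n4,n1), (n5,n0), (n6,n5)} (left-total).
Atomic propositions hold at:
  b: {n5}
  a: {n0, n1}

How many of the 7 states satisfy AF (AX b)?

3

Sat(AX b) = {s : every successor in {n5}} = {n6}
AF (AX b): least fixpoint, start Z0 = {n6}, add states with every successor in Z. Z1 = {n1, n6}; Z2 = {n1, n4, n6}; fixed.
Sat(AF (AX b)) = {n1, n4, n6}
|Sat(AF (AX b))| = |{n1, n4, n6}| = 3.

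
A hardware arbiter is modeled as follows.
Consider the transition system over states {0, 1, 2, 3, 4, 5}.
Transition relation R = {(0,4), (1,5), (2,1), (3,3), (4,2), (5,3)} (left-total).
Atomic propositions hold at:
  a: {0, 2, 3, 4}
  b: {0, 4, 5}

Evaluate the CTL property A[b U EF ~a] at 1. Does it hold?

Yes

Sat(~a) = {1, 5}
EF ~a: least fixpoint, start Z0 = {1, 5}, add states with some successor in Z. Z1 = {1, 2, 5}; Z2 = {1, 2, 4, 5}; Z3 = {0, 1, 2, 4, 5}; fixed.
Sat(EF ~a) = {0, 1, 2, 4, 5}
A[b U EF ~a]: least fixpoint, start Z0 = Sat(EF ~a) = {0, 1, 2, 4, 5}, add states in Sat(b) with every successor in Z. Already a fixed point.
Sat(A[b U EF ~a]) = {0, 1, 2, 4, 5}
1 ∈ Sat(A[b U EF ~a]) = {0, 1, 2, 4, 5}, so the formula holds at 1.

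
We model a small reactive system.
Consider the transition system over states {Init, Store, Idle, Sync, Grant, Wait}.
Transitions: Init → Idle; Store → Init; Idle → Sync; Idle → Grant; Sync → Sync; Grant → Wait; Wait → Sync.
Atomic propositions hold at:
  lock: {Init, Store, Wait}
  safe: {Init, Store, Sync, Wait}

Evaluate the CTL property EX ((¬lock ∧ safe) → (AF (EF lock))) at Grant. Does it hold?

Yes

Sat(¬lock) = {Idle, Sync, Grant}
Sat(¬lock ∧ safe) = {Sync}
EF lock: least fixpoint, start Z0 = {Init, Store, Wait}, add states with some successor in Z. Z1 = {Init, Store, Grant, Wait}; Z2 = {Init, Store, Idle, Grant, Wait}; fixed.
Sat(EF lock) = {Init, Store, Idle, Grant, Wait}
AF (EF lock): least fixpoint, start Z0 = {Init, Store, Idle, Grant, Wait}, add states with every successor in Z. Already a fixed point.
Sat(AF (EF lock)) = {Init, Store, Idle, Grant, Wait}
Sat((¬lock ∧ safe) → (AF (EF lock))) = {Init, Store, Idle, Grant, Wait}
Sat(EX ((¬lock ∧ safe) → (AF (EF lock)))) = {s : some successor in {Init, Store, Idle, Grant, Wait}} = {Init, Store, Idle, Grant}
Grant ∈ Sat(EX ((¬lock ∧ safe) → (AF (EF lock)))) = {Init, Store, Idle, Grant}, so the formula holds at Grant.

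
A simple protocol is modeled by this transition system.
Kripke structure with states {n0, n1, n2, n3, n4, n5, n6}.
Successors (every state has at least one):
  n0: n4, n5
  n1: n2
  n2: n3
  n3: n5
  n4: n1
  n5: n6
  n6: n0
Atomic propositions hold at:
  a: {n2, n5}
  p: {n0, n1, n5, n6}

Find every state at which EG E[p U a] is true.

{n0, n5, n6}

E[p U a]: least fixpoint, start Z0 = Sat(a) = {n2, n5}, add states in Sat(p) with some successor in Z. Z1 = {n0, n1, n2, n5}; Z2 = {n0, n1, n2, n5, n6}; fixed.
Sat(E[p U a]) = {n0, n1, n2, n5, n6}
EG E[p U a]: greatest fixpoint, start Z0 = {n0, n1, n2, n5, n6}, keep only states in Sat with some successor in Z. Z1 = {n0, n1, n5, n6}; Z2 = {n0, n5, n6}; fixed.
Sat(EG E[p U a]) = {n0, n5, n6}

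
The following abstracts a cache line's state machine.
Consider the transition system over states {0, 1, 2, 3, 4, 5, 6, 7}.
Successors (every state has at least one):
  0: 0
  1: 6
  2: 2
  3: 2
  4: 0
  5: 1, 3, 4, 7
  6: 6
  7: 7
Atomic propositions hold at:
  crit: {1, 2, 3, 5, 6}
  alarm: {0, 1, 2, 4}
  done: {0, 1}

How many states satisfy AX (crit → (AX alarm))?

Sat(AX alarm) = {s : every successor in {0, 1, 2, 4}} = {0, 2, 3, 4}
Sat(crit → (AX alarm)) = {0, 2, 3, 4, 7}
Sat(AX (crit → (AX alarm))) = {s : every successor in {0, 2, 3, 4, 7}} = {0, 2, 3, 4, 7}
|Sat(AX (crit → (AX alarm)))| = |{0, 2, 3, 4, 7}| = 5.

5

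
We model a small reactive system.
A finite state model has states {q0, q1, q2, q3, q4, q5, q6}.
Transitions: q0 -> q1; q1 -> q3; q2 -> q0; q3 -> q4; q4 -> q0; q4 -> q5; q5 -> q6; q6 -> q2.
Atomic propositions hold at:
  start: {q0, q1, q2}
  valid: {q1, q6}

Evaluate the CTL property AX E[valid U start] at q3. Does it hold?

No

E[valid U start]: least fixpoint, start Z0 = Sat(start) = {q0, q1, q2}, add states in Sat(valid) with some successor in Z. Z1 = {q0, q1, q2, q6}; fixed.
Sat(E[valid U start]) = {q0, q1, q2, q6}
Sat(AX E[valid U start]) = {s : every successor in {q0, q1, q2, q6}} = {q0, q2, q5, q6}
q3 ∉ Sat(AX E[valid U start]) = {q0, q2, q5, q6}, so the formula does not hold at q3.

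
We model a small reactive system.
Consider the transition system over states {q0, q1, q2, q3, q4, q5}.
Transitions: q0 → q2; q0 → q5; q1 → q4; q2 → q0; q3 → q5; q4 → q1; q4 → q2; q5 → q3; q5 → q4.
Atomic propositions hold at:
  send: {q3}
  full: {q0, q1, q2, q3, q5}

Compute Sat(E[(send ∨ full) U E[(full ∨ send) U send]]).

Sat(send ∨ full) = {q0, q1, q2, q3, q5}
Sat(full ∨ send) = {q0, q1, q2, q3, q5}
E[(full ∨ send) U send]: least fixpoint, start Z0 = Sat(send) = {q3}, add states in Sat(full ∨ send) with some successor in Z. Z1 = {q3, q5}; Z2 = {q0, q3, q5}; Z3 = {q0, q2, q3, q5}; fixed.
Sat(E[(full ∨ send) U send]) = {q0, q2, q3, q5}
E[(send ∨ full) U E[(full ∨ send) U send]]: least fixpoint, start Z0 = Sat(E[(full ∨ send) U send]) = {q0, q2, q3, q5}, add states in Sat(send ∨ full) with some successor in Z. Already a fixed point.
Sat(E[(send ∨ full) U E[(full ∨ send) U send]]) = {q0, q2, q3, q5}

{q0, q2, q3, q5}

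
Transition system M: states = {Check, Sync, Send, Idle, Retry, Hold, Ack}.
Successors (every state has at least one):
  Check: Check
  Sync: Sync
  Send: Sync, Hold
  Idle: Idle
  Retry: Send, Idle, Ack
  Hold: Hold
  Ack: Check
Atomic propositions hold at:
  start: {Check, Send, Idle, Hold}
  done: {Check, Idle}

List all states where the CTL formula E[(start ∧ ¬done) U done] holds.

{Check, Idle}

Sat(¬done) = {Sync, Send, Retry, Hold, Ack}
Sat(start ∧ ¬done) = {Send, Hold}
E[(start ∧ ¬done) U done]: least fixpoint, start Z0 = Sat(done) = {Check, Idle}, add states in Sat(start ∧ ¬done) with some successor in Z. Already a fixed point.
Sat(E[(start ∧ ¬done) U done]) = {Check, Idle}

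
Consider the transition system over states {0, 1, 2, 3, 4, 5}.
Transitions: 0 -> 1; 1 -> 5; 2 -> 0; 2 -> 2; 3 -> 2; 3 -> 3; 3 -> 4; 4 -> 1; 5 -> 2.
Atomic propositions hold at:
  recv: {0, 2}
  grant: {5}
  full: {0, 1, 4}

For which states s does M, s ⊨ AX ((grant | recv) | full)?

{0, 1, 2, 4, 5}

Sat(grant | recv) = {0, 2, 5}
Sat((grant | recv) | full) = {0, 1, 2, 4, 5}
Sat(AX ((grant | recv) | full)) = {s : every successor in {0, 1, 2, 4, 5}} = {0, 1, 2, 4, 5}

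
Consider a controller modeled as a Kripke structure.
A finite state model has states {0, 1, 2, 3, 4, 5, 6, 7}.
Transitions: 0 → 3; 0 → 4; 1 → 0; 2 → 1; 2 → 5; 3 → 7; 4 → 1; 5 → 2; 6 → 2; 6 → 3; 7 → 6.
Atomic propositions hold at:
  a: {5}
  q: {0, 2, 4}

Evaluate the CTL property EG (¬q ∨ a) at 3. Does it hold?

Yes

Sat(¬q) = {1, 3, 5, 6, 7}
Sat(¬q ∨ a) = {1, 3, 5, 6, 7}
EG (¬q ∨ a): greatest fixpoint, start Z0 = {1, 3, 5, 6, 7}, keep only states in Sat with some successor in Z. Z1 = {3, 6, 7}; fixed.
Sat(EG (¬q ∨ a)) = {3, 6, 7}
3 ∈ Sat(EG (¬q ∨ a)) = {3, 6, 7}, so the formula holds at 3.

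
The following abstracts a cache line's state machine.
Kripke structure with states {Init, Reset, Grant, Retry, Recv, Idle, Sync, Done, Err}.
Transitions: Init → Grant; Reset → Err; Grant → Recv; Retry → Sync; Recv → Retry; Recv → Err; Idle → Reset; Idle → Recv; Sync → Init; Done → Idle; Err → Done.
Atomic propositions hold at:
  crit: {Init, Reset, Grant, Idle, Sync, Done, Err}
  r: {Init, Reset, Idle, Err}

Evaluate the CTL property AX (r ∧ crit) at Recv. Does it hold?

No

Sat(r ∧ crit) = {Init, Reset, Idle, Err}
Sat(AX (r ∧ crit)) = {s : every successor in {Init, Reset, Idle, Err}} = {Reset, Sync, Done}
Recv ∉ Sat(AX (r ∧ crit)) = {Reset, Sync, Done}, so the formula does not hold at Recv.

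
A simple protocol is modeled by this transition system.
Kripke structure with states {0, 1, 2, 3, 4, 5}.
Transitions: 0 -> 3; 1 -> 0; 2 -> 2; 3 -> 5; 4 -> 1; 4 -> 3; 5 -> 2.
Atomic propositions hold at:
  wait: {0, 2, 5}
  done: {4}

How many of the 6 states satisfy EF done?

1

EF done: least fixpoint, start Z0 = {4}, add states with some successor in Z. Already a fixed point.
Sat(EF done) = {4}
|Sat(EF done)| = |{4}| = 1.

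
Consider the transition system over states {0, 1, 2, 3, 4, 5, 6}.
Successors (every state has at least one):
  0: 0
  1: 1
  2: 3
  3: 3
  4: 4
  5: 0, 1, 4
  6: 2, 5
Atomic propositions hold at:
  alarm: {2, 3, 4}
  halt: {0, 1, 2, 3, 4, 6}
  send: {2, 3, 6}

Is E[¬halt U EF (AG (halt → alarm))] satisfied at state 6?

Yes

Sat(¬halt) = {5}
Sat(halt → alarm) = {2, 3, 4, 5}
AG (halt → alarm): greatest fixpoint, start Z0 = {2, 3, 4, 5}, keep only states in Sat with every successor in Z. Z1 = {2, 3, 4}; fixed.
Sat(AG (halt → alarm)) = {2, 3, 4}
EF (AG (halt → alarm)): least fixpoint, start Z0 = {2, 3, 4}, add states with some successor in Z. Z1 = {2, 3, 4, 5, 6}; fixed.
Sat(EF (AG (halt → alarm))) = {2, 3, 4, 5, 6}
E[¬halt U EF (AG (halt → alarm))]: least fixpoint, start Z0 = Sat(EF (AG (halt → alarm))) = {2, 3, 4, 5, 6}, add states in Sat(¬halt) with some successor in Z. Already a fixed point.
Sat(E[¬halt U EF (AG (halt → alarm))]) = {2, 3, 4, 5, 6}
6 ∈ Sat(E[¬halt U EF (AG (halt → alarm))]) = {2, 3, 4, 5, 6}, so the formula holds at 6.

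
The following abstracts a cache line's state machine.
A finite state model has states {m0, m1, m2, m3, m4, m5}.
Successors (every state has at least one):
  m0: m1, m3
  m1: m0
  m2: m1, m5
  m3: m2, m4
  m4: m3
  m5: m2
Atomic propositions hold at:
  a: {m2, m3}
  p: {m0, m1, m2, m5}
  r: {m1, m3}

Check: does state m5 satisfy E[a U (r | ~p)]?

No

Sat(~p) = {m3, m4}
Sat(r | ~p) = {m1, m3, m4}
E[a U (r | ~p)]: least fixpoint, start Z0 = Sat((r | ~p)) = {m1, m3, m4}, add states in Sat(a) with some successor in Z. Z1 = {m1, m2, m3, m4}; fixed.
Sat(E[a U (r | ~p)]) = {m1, m2, m3, m4}
m5 ∉ Sat(E[a U (r | ~p)]) = {m1, m2, m3, m4}, so the formula does not hold at m5.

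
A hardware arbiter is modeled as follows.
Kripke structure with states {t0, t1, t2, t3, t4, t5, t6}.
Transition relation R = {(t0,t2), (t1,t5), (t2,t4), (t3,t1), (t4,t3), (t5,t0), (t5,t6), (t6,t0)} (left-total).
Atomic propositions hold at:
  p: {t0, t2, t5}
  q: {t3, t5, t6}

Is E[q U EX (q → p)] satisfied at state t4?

No

Sat(q → p) = {t0, t1, t2, t4, t5}
Sat(EX (q → p)) = {s : some successor in {t0, t1, t2, t4, t5}} = {t0, t1, t2, t3, t5, t6}
E[q U EX (q → p)]: least fixpoint, start Z0 = Sat(EX (q → p)) = {t0, t1, t2, t3, t5, t6}, add states in Sat(q) with some successor in Z. Already a fixed point.
Sat(E[q U EX (q → p)]) = {t0, t1, t2, t3, t5, t6}
t4 ∉ Sat(E[q U EX (q → p)]) = {t0, t1, t2, t3, t5, t6}, so the formula does not hold at t4.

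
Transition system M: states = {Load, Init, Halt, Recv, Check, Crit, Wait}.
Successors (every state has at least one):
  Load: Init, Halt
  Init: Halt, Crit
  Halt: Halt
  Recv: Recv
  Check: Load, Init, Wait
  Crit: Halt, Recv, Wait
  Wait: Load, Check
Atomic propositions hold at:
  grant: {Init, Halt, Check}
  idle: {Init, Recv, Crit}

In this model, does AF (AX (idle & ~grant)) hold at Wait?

Sat(~grant) = {Load, Recv, Crit, Wait}
Sat(idle & ~grant) = {Recv, Crit}
Sat(AX (idle & ~grant)) = {s : every successor in {Recv, Crit}} = {Recv}
AF (AX (idle & ~grant)): least fixpoint, start Z0 = {Recv}, add states with every successor in Z. Already a fixed point.
Sat(AF (AX (idle & ~grant))) = {Recv}
Wait ∉ Sat(AF (AX (idle & ~grant))) = {Recv}, so the formula does not hold at Wait.

No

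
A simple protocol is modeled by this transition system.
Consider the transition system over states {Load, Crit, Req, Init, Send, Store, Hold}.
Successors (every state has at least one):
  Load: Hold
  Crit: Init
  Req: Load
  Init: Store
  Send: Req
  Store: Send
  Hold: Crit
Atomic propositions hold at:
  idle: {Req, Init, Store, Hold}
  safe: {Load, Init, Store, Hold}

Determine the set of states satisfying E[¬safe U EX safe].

Sat(¬safe) = {Crit, Req, Send}
Sat(EX safe) = {s : some successor in {Load, Init, Store, Hold}} = {Load, Crit, Req, Init}
E[¬safe U EX safe]: least fixpoint, start Z0 = Sat(EX safe) = {Load, Crit, Req, Init}, add states in Sat(¬safe) with some successor in Z. Z1 = {Load, Crit, Req, Init, Send}; fixed.
Sat(E[¬safe U EX safe]) = {Load, Crit, Req, Init, Send}

{Load, Crit, Req, Init, Send}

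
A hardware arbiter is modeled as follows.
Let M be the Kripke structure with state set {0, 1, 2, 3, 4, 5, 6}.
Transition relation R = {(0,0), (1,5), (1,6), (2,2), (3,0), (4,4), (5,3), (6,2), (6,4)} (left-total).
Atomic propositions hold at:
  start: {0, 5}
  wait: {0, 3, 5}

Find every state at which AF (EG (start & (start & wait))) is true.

{0, 3, 5}

Sat(start & wait) = {0, 5}
Sat(start & (start & wait)) = {0, 5}
EG (start & (start & wait)): greatest fixpoint, start Z0 = {0, 5}, keep only states in Sat with some successor in Z. Z1 = {0}; fixed.
Sat(EG (start & (start & wait))) = {0}
AF (EG (start & (start & wait))): least fixpoint, start Z0 = {0}, add states with every successor in Z. Z1 = {0, 3}; Z2 = {0, 3, 5}; fixed.
Sat(AF (EG (start & (start & wait)))) = {0, 3, 5}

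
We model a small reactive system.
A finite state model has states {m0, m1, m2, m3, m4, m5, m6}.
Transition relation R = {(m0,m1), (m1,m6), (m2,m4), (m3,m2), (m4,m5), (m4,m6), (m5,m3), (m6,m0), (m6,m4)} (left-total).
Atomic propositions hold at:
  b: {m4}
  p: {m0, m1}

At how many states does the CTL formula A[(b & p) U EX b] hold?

2

Sat(b & p) = ∅
Sat(EX b) = {s : some successor in {m4}} = {m2, m6}
A[(b & p) U EX b]: least fixpoint, start Z0 = Sat(EX b) = {m2, m6}, add states in Sat(b & p) with every successor in Z. Already a fixed point.
Sat(A[(b & p) U EX b]) = {m2, m6}
|Sat(A[(b & p) U EX b])| = |{m2, m6}| = 2.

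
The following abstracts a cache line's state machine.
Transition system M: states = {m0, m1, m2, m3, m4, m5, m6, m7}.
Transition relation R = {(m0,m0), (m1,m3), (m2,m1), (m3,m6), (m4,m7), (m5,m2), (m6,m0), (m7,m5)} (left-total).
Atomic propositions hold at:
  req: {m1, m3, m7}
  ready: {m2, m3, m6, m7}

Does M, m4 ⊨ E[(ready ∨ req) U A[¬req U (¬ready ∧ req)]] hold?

No

Sat(ready ∨ req) = {m1, m2, m3, m6, m7}
Sat(¬req) = {m0, m2, m4, m5, m6}
Sat(¬ready) = {m0, m1, m4, m5}
Sat(¬ready ∧ req) = {m1}
A[¬req U (¬ready ∧ req)]: least fixpoint, start Z0 = Sat((¬ready ∧ req)) = {m1}, add states in Sat(¬req) with every successor in Z. Z1 = {m1, m2}; Z2 = {m1, m2, m5}; fixed.
Sat(A[¬req U (¬ready ∧ req)]) = {m1, m2, m5}
E[(ready ∨ req) U A[¬req U (¬ready ∧ req)]]: least fixpoint, start Z0 = Sat(A[¬req U (¬ready ∧ req)]) = {m1, m2, m5}, add states in Sat(ready ∨ req) with some successor in Z. Z1 = {m1, m2, m5, m7}; fixed.
Sat(E[(ready ∨ req) U A[¬req U (¬ready ∧ req)]]) = {m1, m2, m5, m7}
m4 ∉ Sat(E[(ready ∨ req) U A[¬req U (¬ready ∧ req)]]) = {m1, m2, m5, m7}, so the formula does not hold at m4.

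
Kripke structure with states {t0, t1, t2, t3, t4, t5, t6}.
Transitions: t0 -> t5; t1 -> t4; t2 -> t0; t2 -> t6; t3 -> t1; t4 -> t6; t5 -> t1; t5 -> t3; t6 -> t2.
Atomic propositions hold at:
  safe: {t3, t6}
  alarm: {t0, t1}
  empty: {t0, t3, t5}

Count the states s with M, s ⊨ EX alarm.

3

Sat(EX alarm) = {s : some successor in {t0, t1}} = {t2, t3, t5}
|Sat(EX alarm)| = |{t2, t3, t5}| = 3.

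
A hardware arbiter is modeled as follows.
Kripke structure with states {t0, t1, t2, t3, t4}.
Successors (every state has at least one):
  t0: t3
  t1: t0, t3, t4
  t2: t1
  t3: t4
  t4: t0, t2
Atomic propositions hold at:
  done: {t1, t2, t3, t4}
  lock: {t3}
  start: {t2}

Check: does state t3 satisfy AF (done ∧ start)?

No

Sat(done ∧ start) = {t2}
AF (done ∧ start): least fixpoint, start Z0 = {t2}, add states with every successor in Z. Already a fixed point.
Sat(AF (done ∧ start)) = {t2}
t3 ∉ Sat(AF (done ∧ start)) = {t2}, so the formula does not hold at t3.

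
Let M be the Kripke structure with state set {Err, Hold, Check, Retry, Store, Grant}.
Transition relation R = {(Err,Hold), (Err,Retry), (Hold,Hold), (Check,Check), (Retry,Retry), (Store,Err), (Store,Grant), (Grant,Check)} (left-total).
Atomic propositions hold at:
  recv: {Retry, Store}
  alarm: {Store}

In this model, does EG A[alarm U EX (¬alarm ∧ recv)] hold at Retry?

Sat(¬alarm) = {Err, Hold, Check, Retry, Grant}
Sat(¬alarm ∧ recv) = {Retry}
Sat(EX (¬alarm ∧ recv)) = {s : some successor in {Retry}} = {Err, Retry}
A[alarm U EX (¬alarm ∧ recv)]: least fixpoint, start Z0 = Sat(EX (¬alarm ∧ recv)) = {Err, Retry}, add states in Sat(alarm) with every successor in Z. Already a fixed point.
Sat(A[alarm U EX (¬alarm ∧ recv)]) = {Err, Retry}
EG A[alarm U EX (¬alarm ∧ recv)]: greatest fixpoint, start Z0 = {Err, Retry}, keep only states in Sat with some successor in Z. Already a fixed point.
Sat(EG A[alarm U EX (¬alarm ∧ recv)]) = {Err, Retry}
Retry ∈ Sat(EG A[alarm U EX (¬alarm ∧ recv)]) = {Err, Retry}, so the formula holds at Retry.

Yes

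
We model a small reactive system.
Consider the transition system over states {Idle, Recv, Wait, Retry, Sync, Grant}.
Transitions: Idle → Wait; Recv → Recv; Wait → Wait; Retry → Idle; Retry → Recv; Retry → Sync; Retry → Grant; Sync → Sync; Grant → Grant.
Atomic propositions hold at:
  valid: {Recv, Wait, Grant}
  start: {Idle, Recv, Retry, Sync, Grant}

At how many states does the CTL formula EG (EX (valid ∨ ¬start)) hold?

5

Sat(¬start) = {Wait}
Sat(valid ∨ ¬start) = {Recv, Wait, Grant}
Sat(EX (valid ∨ ¬start)) = {s : some successor in {Recv, Wait, Grant}} = {Idle, Recv, Wait, Retry, Grant}
EG (EX (valid ∨ ¬start)): greatest fixpoint, start Z0 = {Idle, Recv, Wait, Retry, Grant}, keep only states in Sat with some successor in Z. Already a fixed point.
Sat(EG (EX (valid ∨ ¬start))) = {Idle, Recv, Wait, Retry, Grant}
|Sat(EG (EX (valid ∨ ¬start)))| = |{Idle, Recv, Wait, Retry, Grant}| = 5.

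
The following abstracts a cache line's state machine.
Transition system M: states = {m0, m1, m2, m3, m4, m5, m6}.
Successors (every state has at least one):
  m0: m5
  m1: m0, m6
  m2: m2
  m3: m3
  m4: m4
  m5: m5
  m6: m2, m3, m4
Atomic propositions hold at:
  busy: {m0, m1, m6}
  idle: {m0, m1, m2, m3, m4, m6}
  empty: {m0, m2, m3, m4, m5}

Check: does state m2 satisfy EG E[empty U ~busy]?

Sat(~busy) = {m2, m3, m4, m5}
E[empty U ~busy]: least fixpoint, start Z0 = Sat(~busy) = {m2, m3, m4, m5}, add states in Sat(empty) with some successor in Z. Z1 = {m0, m2, m3, m4, m5}; fixed.
Sat(E[empty U ~busy]) = {m0, m2, m3, m4, m5}
EG E[empty U ~busy]: greatest fixpoint, start Z0 = {m0, m2, m3, m4, m5}, keep only states in Sat with some successor in Z. Already a fixed point.
Sat(EG E[empty U ~busy]) = {m0, m2, m3, m4, m5}
m2 ∈ Sat(EG E[empty U ~busy]) = {m0, m2, m3, m4, m5}, so the formula holds at m2.

Yes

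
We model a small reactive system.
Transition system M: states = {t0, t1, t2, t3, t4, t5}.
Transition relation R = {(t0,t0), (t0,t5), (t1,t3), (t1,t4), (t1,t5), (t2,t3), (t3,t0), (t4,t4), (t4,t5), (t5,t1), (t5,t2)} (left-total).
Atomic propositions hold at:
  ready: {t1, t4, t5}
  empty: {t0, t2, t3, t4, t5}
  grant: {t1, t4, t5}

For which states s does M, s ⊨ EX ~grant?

{t0, t1, t2, t3, t5}

Sat(~grant) = {t0, t2, t3}
Sat(EX ~grant) = {s : some successor in {t0, t2, t3}} = {t0, t1, t2, t3, t5}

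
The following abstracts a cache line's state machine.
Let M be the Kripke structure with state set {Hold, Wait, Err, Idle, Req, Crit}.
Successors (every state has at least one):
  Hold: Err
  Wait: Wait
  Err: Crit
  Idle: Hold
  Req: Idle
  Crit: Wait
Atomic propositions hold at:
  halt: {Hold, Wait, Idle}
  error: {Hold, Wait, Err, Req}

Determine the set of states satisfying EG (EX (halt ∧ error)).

Sat(halt ∧ error) = {Hold, Wait}
Sat(EX (halt ∧ error)) = {s : some successor in {Hold, Wait}} = {Wait, Idle, Crit}
EG (EX (halt ∧ error)): greatest fixpoint, start Z0 = {Wait, Idle, Crit}, keep only states in Sat with some successor in Z. Z1 = {Wait, Crit}; fixed.
Sat(EG (EX (halt ∧ error))) = {Wait, Crit}

{Wait, Crit}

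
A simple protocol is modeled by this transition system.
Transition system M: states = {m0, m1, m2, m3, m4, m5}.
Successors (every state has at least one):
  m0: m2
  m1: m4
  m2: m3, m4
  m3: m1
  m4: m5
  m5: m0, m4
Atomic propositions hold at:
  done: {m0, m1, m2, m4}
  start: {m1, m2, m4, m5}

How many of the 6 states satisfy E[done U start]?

5

E[done U start]: least fixpoint, start Z0 = Sat(start) = {m1, m2, m4, m5}, add states in Sat(done) with some successor in Z. Z1 = {m0, m1, m2, m4, m5}; fixed.
Sat(E[done U start]) = {m0, m1, m2, m4, m5}
|Sat(E[done U start])| = |{m0, m1, m2, m4, m5}| = 5.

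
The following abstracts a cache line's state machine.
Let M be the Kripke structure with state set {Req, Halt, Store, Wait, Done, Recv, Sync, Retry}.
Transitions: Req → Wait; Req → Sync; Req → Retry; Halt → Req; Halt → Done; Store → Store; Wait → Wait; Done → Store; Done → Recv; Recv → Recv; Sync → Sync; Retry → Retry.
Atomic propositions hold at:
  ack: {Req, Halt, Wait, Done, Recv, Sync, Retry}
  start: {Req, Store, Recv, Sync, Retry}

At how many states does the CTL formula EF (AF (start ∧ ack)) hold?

Sat(start ∧ ack) = {Req, Recv, Sync, Retry}
AF (start ∧ ack): least fixpoint, start Z0 = {Req, Recv, Sync, Retry}, add states with every successor in Z. Already a fixed point.
Sat(AF (start ∧ ack)) = {Req, Recv, Sync, Retry}
EF (AF (start ∧ ack)): least fixpoint, start Z0 = {Req, Recv, Sync, Retry}, add states with some successor in Z. Z1 = {Req, Halt, Done, Recv, Sync, Retry}; fixed.
Sat(EF (AF (start ∧ ack))) = {Req, Halt, Done, Recv, Sync, Retry}
|Sat(EF (AF (start ∧ ack)))| = |{Req, Halt, Done, Recv, Sync, Retry}| = 6.

6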